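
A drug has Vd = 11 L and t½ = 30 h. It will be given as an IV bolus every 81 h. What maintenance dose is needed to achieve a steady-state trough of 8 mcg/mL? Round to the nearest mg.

484 mg

τ/t½ = 81/30 ≈ 2.7, so f = (1/2)^(81/30) ≈ 0.153893.
Cmin,ss = (D/Vd)·f/(1−f), so D = Cmin,ss·Vd·(1−f)/f.
D = 8 × 11 × (1−f)/f ≈ 8 × 11 × 5.49802 ≈ 483.83 mg.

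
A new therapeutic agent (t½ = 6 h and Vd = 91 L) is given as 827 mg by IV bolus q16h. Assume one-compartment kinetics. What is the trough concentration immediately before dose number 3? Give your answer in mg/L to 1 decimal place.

1.7 mg/L

f = (1/2)^(τ/t½) = (1/2)^(16/6) ≈ 0.1575.
C₀ = D/Vd = 827/91 ≈ 9.088 mg/L.
Before the 3rd dose, 2 doses have been given. Superposition: Cmin = C₀·(f + f²).
≈ 9.088 × (0.1575 + 0.0248) ≈ 9.088 × 0.1823 ≈ 1.657 mg/L.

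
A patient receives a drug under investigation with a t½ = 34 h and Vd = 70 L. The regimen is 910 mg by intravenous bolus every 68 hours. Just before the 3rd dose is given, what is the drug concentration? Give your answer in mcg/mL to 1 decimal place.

4.1 mcg/mL

f = (1/2)^(τ/t½) = (1/2)^(68/34) ≈ 0.2500.
C₀ = D/Vd = 910/70 ≈ 13.000 mcg/mL.
Before the 3rd dose, 2 doses have been given. Superposition: Cmin = C₀·(f + f²).
≈ 13.000 × (0.2500 + 0.0625) ≈ 13.000 × 0.3125 ≈ 4.062 mcg/mL.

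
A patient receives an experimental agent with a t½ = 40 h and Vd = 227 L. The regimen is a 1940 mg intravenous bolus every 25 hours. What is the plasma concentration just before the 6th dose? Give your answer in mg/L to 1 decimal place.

f = (1/2)^(τ/t½) = (1/2)^(25/40) ≈ 0.6484.
C₀ = D/Vd = 1940/227 ≈ 8.546 mg/L.
Before the 6th dose, 5 doses have been given. Superposition: Cmin = C₀·(f + f² + … + f^5).
≈ 8.546 × (0.6484 + 0.4204 + 0.2726 + 0.1768 + 0.1146) ≈ 8.546 × 1.6328 ≈ 13.954 mg/L.

14.0 mg/L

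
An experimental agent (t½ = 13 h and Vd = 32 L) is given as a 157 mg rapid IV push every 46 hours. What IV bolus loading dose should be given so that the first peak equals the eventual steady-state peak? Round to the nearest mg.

172 mg

f = (1/2)^(46/13) ≈ 0.086063; accumulation ratio R = 1/(1−f) ≈ 1.09417.
Loading dose to hit Cmax,ss on first dose: D_load = D_maint·R ≈ 157 × 1.09417 ≈ 171.78 mg.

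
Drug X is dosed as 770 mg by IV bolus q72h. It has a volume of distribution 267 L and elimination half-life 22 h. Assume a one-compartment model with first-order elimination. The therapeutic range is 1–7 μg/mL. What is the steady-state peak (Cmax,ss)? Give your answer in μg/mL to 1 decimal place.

τ/t½ = 72/22 ≈ 3.2727, so fraction remaining f = (1/2)^(72/22) ≈ 0.1035.
Accumulation ratio R = 1/(1 − f) ≈ 1/0.8965 ≈ 1.1154.
Single-dose peak C₀ = D/Vd = 770/267 ≈ 2.884 μg/mL.
Cmax,ss = C₀/(1 − f) ≈ 2.884/0.8965 ≈ 3.217 μg/mL.
Peak 3.2 μg/mL vs MTC 7 μg/mL: below toxic threshold.

3.2 μg/mL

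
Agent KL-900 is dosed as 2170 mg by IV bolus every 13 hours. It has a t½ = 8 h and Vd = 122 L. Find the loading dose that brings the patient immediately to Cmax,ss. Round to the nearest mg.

3211 mg

f = (1/2)^(13/8) ≈ 0.324210; accumulation ratio R = 1/(1−f) ≈ 1.47975.
Loading dose to hit Cmax,ss on first dose: D_load = D_maint·R ≈ 2170 × 1.47975 ≈ 3211.06 mg.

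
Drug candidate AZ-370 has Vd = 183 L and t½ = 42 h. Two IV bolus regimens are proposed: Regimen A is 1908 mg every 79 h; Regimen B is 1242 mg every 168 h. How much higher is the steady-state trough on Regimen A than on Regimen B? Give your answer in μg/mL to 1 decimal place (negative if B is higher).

3.4 μg/mL

Regimen A: f = (1/2)^(79/42) ≈ 0.2715; Cmin,ss = (1908/183)·f/(1−f) ≈ 3.886 μg/mL.
Regimen B: f = (1/2)^(168/42) ≈ 0.0625; Cmin,ss = (1242/183)·f/(1−f) ≈ 0.452 μg/mL.
Difference ≈ 3.886 − 0.452 ≈ 3.434 μg/mL.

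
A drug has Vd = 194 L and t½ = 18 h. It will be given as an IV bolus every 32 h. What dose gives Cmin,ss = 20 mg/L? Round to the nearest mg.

τ/t½ = 32/18 ≈ 1.7778, so f = (1/2)^(32/18) ≈ 0.291632.
Cmin,ss = (D/Vd)·f/(1−f), so D = Cmin,ss·Vd·(1−f)/f.
D = 20 × 194 × (1−f)/f ≈ 20 × 194 × 2.42898 ≈ 9424.44 mg.

9424 mg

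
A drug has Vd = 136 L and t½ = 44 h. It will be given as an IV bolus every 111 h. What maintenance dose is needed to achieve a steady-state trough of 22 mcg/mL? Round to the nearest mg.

τ/t½ = 111/44 ≈ 2.5227, so f = (1/2)^(111/44) ≈ 0.174014.
Cmin,ss = (D/Vd)·f/(1−f), so D = Cmin,ss·Vd·(1−f)/f.
D = 22 × 136 × (1−f)/f ≈ 22 × 136 × 4.74666 ≈ 14202.01 mg.

14202 mg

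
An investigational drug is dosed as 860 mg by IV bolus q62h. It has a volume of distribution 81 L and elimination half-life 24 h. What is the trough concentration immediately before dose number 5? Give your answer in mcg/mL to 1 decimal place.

2.1 mcg/mL

f = (1/2)^(τ/t½) = (1/2)^(62/24) ≈ 0.1669.
C₀ = D/Vd = 860/81 ≈ 10.617 mcg/mL.
Before the 5th dose, 4 doses have been given. Superposition: Cmin = C₀·(f + f² + … + f^4).
≈ 10.617 × (0.1669 + 0.0279 + 0.0046 + 0.0008) ≈ 10.617 × 0.2002 ≈ 2.126 mcg/mL.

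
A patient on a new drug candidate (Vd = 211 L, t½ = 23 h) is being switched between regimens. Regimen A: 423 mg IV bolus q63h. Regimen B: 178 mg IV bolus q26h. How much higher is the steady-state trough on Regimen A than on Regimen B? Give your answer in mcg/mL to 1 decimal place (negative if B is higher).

-0.4 mcg/mL

Regimen A: f = (1/2)^(63/23) ≈ 0.1498; Cmin,ss = (423/211)·f/(1−f) ≈ 0.353 mcg/mL.
Regimen B: f = (1/2)^(26/23) ≈ 0.4568; Cmin,ss = (178/211)·f/(1−f) ≈ 0.709 mcg/mL.
Difference ≈ 0.353 − 0.709 ≈ -0.356 mcg/mL.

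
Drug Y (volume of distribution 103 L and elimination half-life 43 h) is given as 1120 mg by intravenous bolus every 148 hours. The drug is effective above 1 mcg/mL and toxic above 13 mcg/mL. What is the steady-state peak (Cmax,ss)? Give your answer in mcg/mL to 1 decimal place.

Over one 148-h interval, 148/43 ≈ 3.4419 half-lives elapse, leaving f ≈ 0.0920 of each dose.
Accumulation ratio R = 1/(1 − f) ≈ 1/0.9080 ≈ 1.1013.
Each bolus raises the concentration by D/Vd = 1120/103 ≈ 10.874 mcg/mL.
Steady-state peak Cmax,ss = C₀·R ≈ 10.874 × 1.1013 ≈ 11.976 mcg/mL.
Peak 12.0 mcg/mL vs MTC 13 mcg/mL: below toxic threshold.

12.0 mcg/mL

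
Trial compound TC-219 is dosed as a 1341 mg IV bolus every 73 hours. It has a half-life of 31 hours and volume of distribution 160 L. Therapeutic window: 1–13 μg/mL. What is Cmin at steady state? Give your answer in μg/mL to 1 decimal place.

2.0 μg/mL

Over one 73-h interval, 73/31 ≈ 2.3548 half-lives elapse, leaving f ≈ 0.1955 of each dose.
Accumulation ratio R = 1/(1 − f) ≈ 1/0.8045 ≈ 1.2430.
Single-dose peak C₀ = D/Vd = 1341/160 ≈ 8.381 μg/mL.
Cmax,ss = C₀/(1 − f) ≈ 8.381/0.8045 ≈ 10.418 μg/mL.
Steady-state trough Cmin,ss = Cmax,ss·f ≈ 10.418 × 0.1955 ≈ 2.037 μg/mL.
Trough 2.0 μg/mL vs MEC 1 μg/mL: adequate.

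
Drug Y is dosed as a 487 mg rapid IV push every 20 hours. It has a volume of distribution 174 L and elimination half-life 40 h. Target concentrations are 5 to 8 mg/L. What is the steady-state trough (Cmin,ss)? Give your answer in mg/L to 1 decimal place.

k = ln2/t½ = ln2/40 ≈ 0.017329 h⁻¹; fraction remaining f = e^(−kτ) = e^(−0.017329×20) ≈ 0.7071.
At steady state, accumulation factor R = 1/(1 − e^(−kτ)) ≈ 3.4141.
Each bolus raises the concentration by D/Vd = 487/174 ≈ 2.799 mg/L.
Steady-state peak Cmax,ss = C₀·R ≈ 2.799 × 3.4141 ≈ 9.556 mg/L.
One interval later, Cmin,ss = Cmax,ss·e^(−kτ) ≈ 9.556 × 0.7071 ≈ 6.757 mg/L.
Trough 6.8 mg/L vs MEC 5 mg/L: adequate.

6.8 mg/L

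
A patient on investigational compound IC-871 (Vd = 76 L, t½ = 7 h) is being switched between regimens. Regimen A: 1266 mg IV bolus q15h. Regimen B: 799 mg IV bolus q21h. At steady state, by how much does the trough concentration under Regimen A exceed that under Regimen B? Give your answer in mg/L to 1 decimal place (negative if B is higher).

3.4 mg/L

Regimen A: f = (1/2)^(15/7) ≈ 0.2264; Cmin,ss = (1266/76)·f/(1−f) ≈ 4.875 mg/L.
Regimen B: f = (1/2)^(21/7) ≈ 0.1250; Cmin,ss = (799/76)·f/(1−f) ≈ 1.502 mg/L.
Difference ≈ 4.875 − 1.502 ≈ 3.373 mg/L.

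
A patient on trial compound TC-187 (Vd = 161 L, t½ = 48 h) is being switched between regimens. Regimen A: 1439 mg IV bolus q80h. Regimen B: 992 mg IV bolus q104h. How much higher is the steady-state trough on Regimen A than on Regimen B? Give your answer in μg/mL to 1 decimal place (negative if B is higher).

Regimen A: f = (1/2)^(80/48) ≈ 0.3150; Cmin,ss = (1439/161)·f/(1−f) ≈ 4.110 μg/mL.
Regimen B: f = (1/2)^(104/48) ≈ 0.2227; Cmin,ss = (992/161)·f/(1−f) ≈ 1.765 μg/mL.
Difference ≈ 4.110 − 1.765 ≈ 2.345 μg/mL.

2.3 μg/mL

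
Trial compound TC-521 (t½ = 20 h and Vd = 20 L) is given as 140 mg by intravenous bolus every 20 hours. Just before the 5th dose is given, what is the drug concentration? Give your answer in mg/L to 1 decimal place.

6.6 mg/L

f = (1/2)^(τ/t½) = (1/2)^(20/20) ≈ 0.5000.
C₀ = D/Vd = 140/20 ≈ 7.000 mg/L.
Before the 5th dose, 4 doses have been given. Superposition: Cmin = C₀·(f + f² + … + f^4).
≈ 7.000 × (0.5000 + 0.2500 + 0.1250 + 0.0625) ≈ 7.000 × 0.9375 ≈ 6.562 mg/L.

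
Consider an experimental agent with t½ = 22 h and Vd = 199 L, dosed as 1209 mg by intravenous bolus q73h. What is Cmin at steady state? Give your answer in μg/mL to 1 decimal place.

Over one 73-h interval, 73/22 ≈ 3.3182 half-lives elapse, leaving f ≈ 0.1003 of each dose.
Single-dose peak C₀ = D/Vd = 1209/199 ≈ 6.075 μg/mL.
Steady-state trough Cmin,ss = C₀·f/(1−f) ≈ 6.075 × 0.1003/0.8997 ≈ 0.677 μg/mL.

0.7 μg/mL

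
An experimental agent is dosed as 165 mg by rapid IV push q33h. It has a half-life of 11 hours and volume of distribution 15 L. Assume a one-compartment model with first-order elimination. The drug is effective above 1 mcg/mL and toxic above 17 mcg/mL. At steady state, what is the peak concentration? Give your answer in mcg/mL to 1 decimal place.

12.6 mcg/mL

τ = 33 h = 3 half-lives, so f = (1/2)^3 = 0.125.
At steady state, R = 1/(1 − 0.125) = 8/7.
Single-dose peak C₀ = D/Vd = 165/15 = 11 mcg/mL.
Steady-state peak Cmax,ss = C₀·R = 11 × 8/7 ≈ 12.571 mcg/mL.
Peak 12.6 mcg/mL vs MTC 17 mcg/mL: below toxic threshold.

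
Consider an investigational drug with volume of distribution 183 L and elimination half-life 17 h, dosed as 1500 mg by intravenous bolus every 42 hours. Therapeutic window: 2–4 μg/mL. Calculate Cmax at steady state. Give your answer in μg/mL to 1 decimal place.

10.0 μg/mL

τ/t½ = 42/17 ≈ 2.4706, so fraction remaining f = (1/2)^(42/17) ≈ 0.1804.
At steady state, accumulation factor R = 1/(1 − e^(−kτ)) ≈ 1.2201.
Single-dose peak C₀ = D/Vd = 1500/183 ≈ 8.197 μg/mL.
Steady-state peak Cmax,ss = C₀·R ≈ 8.197 × 1.2201 ≈ 10.001 μg/mL.
Peak 10.0 μg/mL vs MTC 4 μg/mL: exceeds toxic threshold.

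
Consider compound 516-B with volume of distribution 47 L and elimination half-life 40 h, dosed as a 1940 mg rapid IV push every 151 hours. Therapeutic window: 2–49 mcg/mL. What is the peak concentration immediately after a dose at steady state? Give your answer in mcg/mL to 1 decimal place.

44.5 mcg/mL

τ/t½ = 151/40 ≈ 3.775, so fraction remaining f = (1/2)^(151/40) ≈ 0.0730.
At steady state, accumulation factor R = 1/(1 − e^(−kτ)) ≈ 1.0787.
Each bolus raises the concentration by D/Vd = 1940/47 ≈ 41.277 mcg/mL.
Steady-state peak Cmax,ss = C₀·R ≈ 41.277 × 1.0787 ≈ 44.525 mcg/mL.
Peak 44.5 mcg/mL vs MTC 49 mcg/mL: below toxic threshold.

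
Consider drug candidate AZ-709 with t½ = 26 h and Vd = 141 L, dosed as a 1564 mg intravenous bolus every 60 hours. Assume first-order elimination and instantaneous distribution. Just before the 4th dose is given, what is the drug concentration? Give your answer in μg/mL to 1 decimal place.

2.8 μg/mL

f = (1/2)^(τ/t½) = (1/2)^(60/26) ≈ 0.2020.
C₀ = D/Vd = 1564/141 ≈ 11.092 μg/mL.
Before the 4th dose, 3 doses have been given. Superposition: Cmin = C₀·(f + f² + … + f^3).
≈ 11.092 × (0.2020 + 0.0408 + 0.0082) ≈ 11.092 × 0.2510 ≈ 2.784 μg/mL.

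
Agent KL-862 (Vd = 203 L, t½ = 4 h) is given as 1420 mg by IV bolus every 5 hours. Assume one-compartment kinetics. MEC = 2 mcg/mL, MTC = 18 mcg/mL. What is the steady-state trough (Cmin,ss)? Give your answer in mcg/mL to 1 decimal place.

Over one 5-h interval, 5/4 ≈ 1.25 half-lives elapse, leaving f ≈ 0.4204 of each dose.
Accumulation ratio R = 1/(1 − f) ≈ 1/0.5796 ≈ 1.7253.
Each bolus raises the concentration by D/Vd = 1420/203 ≈ 6.995 mcg/mL.
Cmax,ss = C₀/(1 − f) ≈ 6.995/0.5796 ≈ 12.069 mcg/mL.
One interval later, Cmin,ss = Cmax,ss·e^(−kτ) ≈ 12.069 × 0.4204 ≈ 5.074 mcg/mL.
Trough 5.1 mcg/mL vs MEC 2 mcg/mL: adequate.

5.1 mcg/mL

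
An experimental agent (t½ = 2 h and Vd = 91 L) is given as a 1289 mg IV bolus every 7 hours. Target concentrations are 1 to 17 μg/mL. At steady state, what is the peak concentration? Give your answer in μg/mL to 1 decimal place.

Over one 7-h interval, 7/2 ≈ 3.5 half-lives elapse, leaving f ≈ 0.0884 of each dose.
At steady state, accumulation factor R = 1/(1 − e^(−kτ)) ≈ 1.0970.
Each bolus raises the concentration by D/Vd = 1289/91 ≈ 14.165 μg/mL.
Steady-state peak Cmax,ss = C₀·R ≈ 14.165 × 1.0970 ≈ 15.539 μg/mL.
Peak 15.5 μg/mL vs MTC 17 μg/mL: below toxic threshold.

15.5 μg/mL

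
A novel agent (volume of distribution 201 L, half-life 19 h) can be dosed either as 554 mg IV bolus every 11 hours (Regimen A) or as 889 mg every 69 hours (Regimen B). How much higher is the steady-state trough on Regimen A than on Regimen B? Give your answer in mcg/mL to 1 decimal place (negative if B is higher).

Regimen A: f = (1/2)^(11/19) ≈ 0.6695; Cmin,ss = (554/201)·f/(1−f) ≈ 5.583 mcg/mL.
Regimen B: f = (1/2)^(69/19) ≈ 0.0807; Cmin,ss = (889/201)·f/(1−f) ≈ 0.388 mcg/mL.
Difference ≈ 5.583 − 0.388 ≈ 5.195 mcg/mL.

5.2 mcg/mL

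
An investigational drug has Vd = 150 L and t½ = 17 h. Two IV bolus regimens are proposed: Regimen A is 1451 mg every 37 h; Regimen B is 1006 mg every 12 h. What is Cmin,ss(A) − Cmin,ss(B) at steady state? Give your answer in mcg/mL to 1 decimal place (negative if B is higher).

Regimen A: f = (1/2)^(37/17) ≈ 0.2212; Cmin,ss = (1451/150)·f/(1−f) ≈ 2.747 mcg/mL.
Regimen B: f = (1/2)^(12/17) ≈ 0.6131; Cmin,ss = (1006/150)·f/(1−f) ≈ 10.628 mcg/mL.
Difference ≈ 2.747 − 10.628 ≈ -7.881 mcg/mL.

-7.9 mcg/mL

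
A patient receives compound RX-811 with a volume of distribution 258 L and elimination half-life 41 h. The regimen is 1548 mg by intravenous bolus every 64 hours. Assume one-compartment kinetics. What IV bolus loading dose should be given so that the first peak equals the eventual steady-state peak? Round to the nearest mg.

2342 mg

f = (1/2)^(64/41) ≈ 0.338922; accumulation ratio R = 1/(1−f) ≈ 1.51268.
Loading dose to hit Cmax,ss on first dose: D_load = D_maint·R ≈ 1548 × 1.51268 ≈ 2341.63 mg.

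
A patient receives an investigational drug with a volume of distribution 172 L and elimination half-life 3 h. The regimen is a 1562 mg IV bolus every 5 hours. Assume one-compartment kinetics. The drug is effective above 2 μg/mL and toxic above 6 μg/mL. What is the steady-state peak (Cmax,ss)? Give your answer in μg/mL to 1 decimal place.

13.3 μg/mL

τ/t½ = 5/3 ≈ 1.6667, so fraction remaining f = (1/2)^(5/3) ≈ 0.3150.
At steady state, accumulation factor R = 1/(1 − e^(−kτ)) ≈ 1.4599.
Single-dose peak C₀ = D/Vd = 1562/172 ≈ 9.081 μg/mL.
Steady-state peak Cmax,ss = C₀·R ≈ 9.081 × 1.4599 ≈ 13.257 μg/mL.
Peak 13.3 μg/mL vs MTC 6 μg/mL: exceeds toxic threshold.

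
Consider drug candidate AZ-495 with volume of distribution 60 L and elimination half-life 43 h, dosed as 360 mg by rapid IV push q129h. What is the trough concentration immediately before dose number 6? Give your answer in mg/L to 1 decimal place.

0.9 mg/L

f = (1/2)^(τ/t½) = (1/2)^(129/43) ≈ 0.1250.
C₀ = D/Vd = 360/60 ≈ 6.000 mg/L.
Before the 6th dose, 5 doses have been given. Superposition: Cmin = C₀·(f + f² + … + f^5).
≈ 6.000 × (0.1250 + 0.0156 + 0.0020 + 0.0002 + 0.0000) ≈ 6.000 × 0.1428 ≈ 0.857 mg/L.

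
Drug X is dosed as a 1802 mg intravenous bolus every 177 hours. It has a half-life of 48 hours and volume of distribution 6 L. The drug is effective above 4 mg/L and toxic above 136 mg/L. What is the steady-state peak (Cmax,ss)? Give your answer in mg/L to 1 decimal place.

325.6 mg/L

Over one 177-h interval, 177/48 ≈ 3.6875 half-lives elapse, leaving f ≈ 0.0776 of each dose.
Accumulation ratio R = 1/(1 − f) ≈ 1/0.9224 ≈ 1.0841.
Each bolus raises the concentration by D/Vd = 1802/6 ≈ 300.333 mg/L.
Steady-state peak Cmax,ss = C₀·R ≈ 300.333 × 1.0841 ≈ 325.591 mg/L.
Peak 325.6 mg/L vs MTC 136 mg/L: exceeds toxic threshold.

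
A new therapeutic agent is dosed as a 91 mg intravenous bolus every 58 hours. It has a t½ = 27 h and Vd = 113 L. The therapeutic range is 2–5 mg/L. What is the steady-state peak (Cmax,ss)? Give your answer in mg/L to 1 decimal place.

1.0 mg/L

k = ln2/t½ = ln2/27 ≈ 0.025672 h⁻¹; fraction remaining f = e^(−kτ) = e^(−0.025672×58) ≈ 0.2256.
Accumulation ratio R = 1/(1 − f) ≈ 1/0.7744 ≈ 1.2913.
Each bolus raises the concentration by D/Vd = 91/113 ≈ 0.805 mg/L.
Steady-state peak Cmax,ss = C₀·R ≈ 0.805 × 1.2913 ≈ 1.039 mg/L.
Peak 1.0 mg/L vs MTC 5 mg/L: below toxic threshold.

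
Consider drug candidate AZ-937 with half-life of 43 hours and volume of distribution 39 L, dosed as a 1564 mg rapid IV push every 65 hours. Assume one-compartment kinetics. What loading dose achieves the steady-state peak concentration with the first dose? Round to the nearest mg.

2409 mg

f = (1/2)^(65/43) ≈ 0.350715; accumulation ratio R = 1/(1−f) ≈ 1.54016.
Loading dose to hit Cmax,ss on first dose: D_load = D_maint·R ≈ 1564 × 1.54016 ≈ 2408.81 mg.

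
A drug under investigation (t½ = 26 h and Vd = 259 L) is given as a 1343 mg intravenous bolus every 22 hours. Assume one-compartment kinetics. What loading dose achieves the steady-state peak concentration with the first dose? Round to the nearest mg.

3027 mg

f = (1/2)^(22/26) ≈ 0.556266; accumulation ratio R = 1/(1−f) ≈ 2.25360.
Loading dose to hit Cmax,ss on first dose: D_load = D_maint·R ≈ 1343 × 2.25360 ≈ 3026.58 mg.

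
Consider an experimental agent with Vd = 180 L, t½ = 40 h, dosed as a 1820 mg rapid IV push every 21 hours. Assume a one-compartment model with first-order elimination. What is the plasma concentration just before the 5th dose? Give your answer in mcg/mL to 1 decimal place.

17.7 mcg/mL

f = (1/2)^(τ/t½) = (1/2)^(21/40) ≈ 0.6950.
C₀ = D/Vd = 1820/180 ≈ 10.111 mcg/mL.
Before the 5th dose, 4 doses have been given. Superposition: Cmin = C₀·(f + f² + … + f^4).
≈ 10.111 × (0.6950 + 0.4830 + 0.3357 + 0.2333) ≈ 10.111 × 1.7470 ≈ 17.664 mcg/mL.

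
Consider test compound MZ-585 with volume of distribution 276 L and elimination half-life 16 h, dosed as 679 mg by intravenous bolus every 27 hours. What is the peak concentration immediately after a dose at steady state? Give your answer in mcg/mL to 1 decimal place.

3.6 mcg/mL

τ/t½ = 27/16 ≈ 1.6875, so fraction remaining f = (1/2)^(27/16) ≈ 0.3105.
Accumulation ratio R = 1/(1 − f) ≈ 1/0.6895 ≈ 1.4503.
Each bolus raises the concentration by D/Vd = 679/276 ≈ 2.460 mcg/mL.
Cmax,ss = C₀/(1 − f) ≈ 2.460/0.6895 ≈ 3.568 mcg/mL.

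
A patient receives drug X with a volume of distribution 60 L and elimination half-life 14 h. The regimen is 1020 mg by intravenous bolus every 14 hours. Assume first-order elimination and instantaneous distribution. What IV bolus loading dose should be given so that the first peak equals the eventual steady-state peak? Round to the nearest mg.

f = (1/2)^(14/14) ≈ 0.500000; accumulation ratio R = 1/(1−f) ≈ 2.00000.
Loading dose to hit Cmax,ss on first dose: D_load = D_maint·R ≈ 1020 × 2.00000 ≈ 2040.00 mg.

2040 mg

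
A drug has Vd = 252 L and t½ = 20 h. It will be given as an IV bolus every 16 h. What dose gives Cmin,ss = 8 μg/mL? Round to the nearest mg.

1494 mg

τ/t½ = 16/20 ≈ 0.8, so f = (1/2)^(16/20) ≈ 0.574349.
Cmin,ss = (D/Vd)·f/(1−f), so D = Cmin,ss·Vd·(1−f)/f.
D = 8 × 252 × (1−f)/f ≈ 8 × 252 × 0.74110 ≈ 1494.06 mg.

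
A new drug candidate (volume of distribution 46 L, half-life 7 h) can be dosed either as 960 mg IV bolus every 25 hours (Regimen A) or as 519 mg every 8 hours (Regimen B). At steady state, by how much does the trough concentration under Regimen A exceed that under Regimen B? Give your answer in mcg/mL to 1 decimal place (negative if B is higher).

Regimen A: f = (1/2)^(25/7) ≈ 0.0841; Cmin,ss = (960/46)·f/(1−f) ≈ 1.916 mcg/mL.
Regimen B: f = (1/2)^(8/7) ≈ 0.4529; Cmin,ss = (519/46)·f/(1−f) ≈ 9.340 mcg/mL.
Difference ≈ 1.916 − 9.340 ≈ -7.424 mcg/mL.

-7.4 mcg/mL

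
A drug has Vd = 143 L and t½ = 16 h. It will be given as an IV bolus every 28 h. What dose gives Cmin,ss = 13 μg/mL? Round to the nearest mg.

τ/t½ = 28/16 ≈ 1.75, so f = (1/2)^(28/16) ≈ 0.297302.
Cmin,ss = (D/Vd)·f/(1−f), so D = Cmin,ss·Vd·(1−f)/f.
D = 13 × 143 × (1−f)/f ≈ 13 × 143 × 2.36358 ≈ 4393.90 mg.

4394 mg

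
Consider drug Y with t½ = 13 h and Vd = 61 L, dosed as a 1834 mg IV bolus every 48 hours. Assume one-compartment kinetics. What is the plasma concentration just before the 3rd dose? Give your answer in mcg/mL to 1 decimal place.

2.5 mcg/mL

f = (1/2)^(τ/t½) = (1/2)^(48/13) ≈ 0.0774.
C₀ = D/Vd = 1834/61 ≈ 30.066 mcg/mL.
Before the 3rd dose, 2 doses have been given. Superposition: Cmin = C₀·(f + f²).
≈ 30.066 × (0.0774 + 0.0060) ≈ 30.066 × 0.0834 ≈ 2.508 mcg/mL.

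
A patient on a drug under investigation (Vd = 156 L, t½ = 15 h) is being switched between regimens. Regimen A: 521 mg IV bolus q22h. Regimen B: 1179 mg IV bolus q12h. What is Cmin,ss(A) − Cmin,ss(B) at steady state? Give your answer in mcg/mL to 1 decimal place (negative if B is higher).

-8.3 mcg/mL

Regimen A: f = (1/2)^(22/15) ≈ 0.3618; Cmin,ss = (521/156)·f/(1−f) ≈ 1.893 mcg/mL.
Regimen B: f = (1/2)^(12/15) ≈ 0.5743; Cmin,ss = (1179/156)·f/(1−f) ≈ 10.196 mcg/mL.
Difference ≈ 1.893 − 10.196 ≈ -8.303 mcg/mL.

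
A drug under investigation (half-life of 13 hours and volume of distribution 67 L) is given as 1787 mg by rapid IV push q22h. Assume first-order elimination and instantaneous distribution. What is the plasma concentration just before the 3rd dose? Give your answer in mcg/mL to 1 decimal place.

f = (1/2)^(τ/t½) = (1/2)^(22/13) ≈ 0.3094.
C₀ = D/Vd = 1787/67 ≈ 26.672 mcg/mL.
Before the 3rd dose, 2 doses have been given. Superposition: Cmin = C₀·(f + f²).
≈ 26.672 × (0.3094 + 0.0957) ≈ 26.672 × 0.4051 ≈ 10.805 mcg/mL.

10.8 mcg/mL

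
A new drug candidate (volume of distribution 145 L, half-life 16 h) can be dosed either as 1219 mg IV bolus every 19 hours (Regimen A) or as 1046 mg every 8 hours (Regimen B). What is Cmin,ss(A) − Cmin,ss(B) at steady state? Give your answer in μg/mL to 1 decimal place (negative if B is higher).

Regimen A: f = (1/2)^(19/16) ≈ 0.4391; Cmin,ss = (1219/145)·f/(1−f) ≈ 6.581 μg/mL.
Regimen B: f = (1/2)^(8/16) ≈ 0.7071; Cmin,ss = (1046/145)·f/(1−f) ≈ 17.415 μg/mL.
Difference ≈ 6.581 − 17.415 ≈ -10.834 μg/mL.

-10.8 μg/mL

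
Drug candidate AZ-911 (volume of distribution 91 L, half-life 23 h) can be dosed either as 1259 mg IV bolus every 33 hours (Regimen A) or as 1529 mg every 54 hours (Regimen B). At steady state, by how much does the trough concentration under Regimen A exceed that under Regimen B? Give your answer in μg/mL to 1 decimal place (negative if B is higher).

4.0 μg/mL

Regimen A: f = (1/2)^(33/23) ≈ 0.3699; Cmin,ss = (1259/91)·f/(1−f) ≈ 8.122 μg/mL.
Regimen B: f = (1/2)^(54/23) ≈ 0.1964; Cmin,ss = (1529/91)·f/(1−f) ≈ 4.106 μg/mL.
Difference ≈ 8.122 − 4.106 ≈ 4.016 μg/mL.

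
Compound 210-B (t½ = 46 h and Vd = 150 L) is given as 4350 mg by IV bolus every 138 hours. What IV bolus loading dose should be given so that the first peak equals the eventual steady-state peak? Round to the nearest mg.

4971 mg

f = (1/2)^(138/46) ≈ 0.125000; accumulation ratio R = 1/(1−f) ≈ 1.14286.
Loading dose to hit Cmax,ss on first dose: D_load = D_maint·R ≈ 4350 × 1.14286 ≈ 4971.44 mg.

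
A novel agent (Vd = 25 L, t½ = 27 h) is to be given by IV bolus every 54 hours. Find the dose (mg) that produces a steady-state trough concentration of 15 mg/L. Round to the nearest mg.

τ/t½ = 54/27 ≈ 2, so f = (1/2)^(54/27) ≈ 0.250000.
Cmin,ss = (D/Vd)·f/(1−f), so D = Cmin,ss·Vd·(1−f)/f.
D = 15 × 25 × (1−f)/f ≈ 15 × 25 × 3.00000 ≈ 1125.00 mg.

1125 mg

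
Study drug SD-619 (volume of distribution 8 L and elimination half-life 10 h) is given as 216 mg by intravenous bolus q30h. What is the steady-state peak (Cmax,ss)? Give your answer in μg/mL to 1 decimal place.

τ = 30 h = 3 half-lives, so f = (1/2)^3 = 0.125.
At steady state, R = 1/(1 − 0.125) = 8/7.
Single-dose peak C₀ = D/Vd = 216/8 = 27 μg/mL.
Steady-state peak Cmax,ss = C₀·R = 27 × 8/7 ≈ 30.857 μg/mL.

30.9 μg/mL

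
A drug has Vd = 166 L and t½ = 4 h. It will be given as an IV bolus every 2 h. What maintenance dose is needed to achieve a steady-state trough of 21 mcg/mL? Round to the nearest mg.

τ/t½ = 2/4 ≈ 0.5, so f = (1/2)^(2/4) ≈ 0.707107.
Cmin,ss = (D/Vd)·f/(1−f), so D = Cmin,ss·Vd·(1−f)/f.
D = 21 × 166 × (1−f)/f ≈ 21 × 166 × 0.41421 ≈ 1443.94 mg.

1444 mg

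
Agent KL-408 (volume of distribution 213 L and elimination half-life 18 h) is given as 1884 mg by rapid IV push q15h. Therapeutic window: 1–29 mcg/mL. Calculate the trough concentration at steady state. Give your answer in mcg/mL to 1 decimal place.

τ/t½ = 15/18 ≈ 0.83333, so fraction remaining f = (1/2)^(15/18) ≈ 0.5612.
Accumulation ratio R = 1/(1 − f) ≈ 1/0.4388 ≈ 2.2789.
Each bolus raises the concentration by D/Vd = 1884/213 ≈ 8.845 mcg/mL.
Steady-state peak Cmax,ss = C₀·R ≈ 8.845 × 2.2789 ≈ 20.157 mcg/mL.
One interval later, Cmin,ss = Cmax,ss·e^(−kτ) ≈ 20.157 × 0.5612 ≈ 11.312 mcg/mL.
Trough 11.3 mcg/mL vs MEC 1 mcg/mL: adequate.

11.3 mcg/mL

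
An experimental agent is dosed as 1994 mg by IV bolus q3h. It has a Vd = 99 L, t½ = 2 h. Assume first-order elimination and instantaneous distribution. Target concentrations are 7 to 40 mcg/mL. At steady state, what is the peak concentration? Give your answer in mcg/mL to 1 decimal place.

31.2 mcg/mL

k = ln2/t½ = ln2/2 ≈ 0.346574 h⁻¹; fraction remaining f = e^(−kτ) = e^(−0.346574×3) ≈ 0.3536.
At steady state, accumulation factor R = 1/(1 − e^(−kτ)) ≈ 1.5470.
Each bolus raises the concentration by D/Vd = 1994/99 ≈ 20.141 mcg/mL.
Cmax,ss = C₀/(1 − f) ≈ 20.141/0.6464 ≈ 31.159 mcg/mL.
Peak 31.2 mcg/mL vs MTC 40 mcg/mL: below toxic threshold.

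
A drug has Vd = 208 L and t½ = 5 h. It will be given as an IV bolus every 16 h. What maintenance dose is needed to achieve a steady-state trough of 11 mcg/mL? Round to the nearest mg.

τ/t½ = 16/5 ≈ 3.2, so f = (1/2)^(16/5) ≈ 0.108819.
Cmin,ss = (D/Vd)·f/(1−f), so D = Cmin,ss·Vd·(1−f)/f.
D = 11 × 208 × (1−f)/f ≈ 11 × 208 × 8.18957 ≈ 18737.74 mg.

18738 mg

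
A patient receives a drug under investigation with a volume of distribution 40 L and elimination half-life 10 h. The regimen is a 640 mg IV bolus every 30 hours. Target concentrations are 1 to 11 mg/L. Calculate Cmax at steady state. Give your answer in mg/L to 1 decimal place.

The dosing interval is 3 half-lives, so f = 2^(−3) = 0.125.
Accumulation ratio R = 1/(1 − f) = 1/0.875 = 8/7.
Single-dose peak C₀ = D/Vd = 640/40 = 16 mg/L.
Steady-state peak Cmax,ss = C₀·R = 16 × 8/7 ≈ 18.286 mg/L.
Peak 18.3 mg/L vs MTC 11 mg/L: exceeds toxic threshold.

18.3 mg/L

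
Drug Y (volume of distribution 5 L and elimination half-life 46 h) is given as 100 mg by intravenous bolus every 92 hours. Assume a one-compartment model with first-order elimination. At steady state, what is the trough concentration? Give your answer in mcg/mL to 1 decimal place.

6.7 mcg/mL

τ = 92 h = 2 half-lives, so f = (1/2)^2 = 0.25.
At steady state, R = 1/(1 − 0.25) = 4/3.
Single-dose peak C₀ = D/Vd = 100/5 = 20 mcg/mL.
Steady-state peak Cmax,ss = C₀·R = 20 × 4/3 ≈ 26.667 mcg/mL.
Steady-state trough Cmin,ss = Cmax,ss·f ≈ 26.667 × 0.25 ≈ 6.667 mcg/mL.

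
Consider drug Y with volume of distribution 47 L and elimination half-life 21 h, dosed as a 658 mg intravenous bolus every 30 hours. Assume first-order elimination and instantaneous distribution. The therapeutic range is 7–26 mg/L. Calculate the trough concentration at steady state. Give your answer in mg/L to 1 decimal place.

Over one 30-h interval, 30/21 ≈ 1.4286 half-lives elapse, leaving f ≈ 0.3715 of each dose.
Accumulation ratio R = 1/(1 − f) ≈ 1/0.6285 ≈ 1.5911.
Each bolus raises the concentration by D/Vd = 658/47 ≈ 14.000 mg/L.
Cmax,ss = C₀/(1 − f) ≈ 14.000/0.6285 ≈ 22.275 mg/L.
Steady-state trough Cmin,ss = Cmax,ss·f ≈ 22.275 × 0.3715 ≈ 8.275 mg/L.
Trough 8.3 mg/L vs MEC 7 mg/L: adequate.

8.3 mg/L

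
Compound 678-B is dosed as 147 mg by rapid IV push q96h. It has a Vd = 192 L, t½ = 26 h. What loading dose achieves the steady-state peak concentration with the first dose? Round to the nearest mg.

159 mg

f = (1/2)^(96/26) ≈ 0.077358; accumulation ratio R = 1/(1−f) ≈ 1.08384.
Loading dose to hit Cmax,ss on first dose: D_load = D_maint·R ≈ 147 × 1.08384 ≈ 159.32 mg.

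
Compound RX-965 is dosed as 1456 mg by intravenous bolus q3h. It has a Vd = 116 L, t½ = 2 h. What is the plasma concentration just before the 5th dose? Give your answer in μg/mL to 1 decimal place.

f = (1/2)^(τ/t½) = (1/2)^(3/2) ≈ 0.3536.
C₀ = D/Vd = 1456/116 ≈ 12.552 μg/mL.
Before the 5th dose, 4 doses have been given. Superposition: Cmin = C₀·(f + f² + … + f^4).
≈ 12.552 × (0.3536 + 0.1250 + 0.0442 + 0.0156) ≈ 12.552 × 0.5384 ≈ 6.758 μg/mL.

6.8 μg/mL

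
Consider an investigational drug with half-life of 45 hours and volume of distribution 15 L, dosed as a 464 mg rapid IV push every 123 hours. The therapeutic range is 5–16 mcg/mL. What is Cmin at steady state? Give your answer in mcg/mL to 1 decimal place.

k = ln2/t½ = ln2/45 ≈ 0.015403 h⁻¹; fraction remaining f = e^(−kτ) = e^(−0.015403×123) ≈ 0.1504.
Accumulation ratio R = 1/(1 − f) ≈ 1/0.8496 ≈ 1.1770.
Single-dose peak C₀ = D/Vd = 464/15 ≈ 30.933 mcg/mL.
Steady-state peak Cmax,ss = C₀·R ≈ 30.933 × 1.1770 ≈ 36.408 mcg/mL.
One interval later, Cmin,ss = Cmax,ss·e^(−kτ) ≈ 36.408 × 0.1504 ≈ 5.476 mcg/mL.
Trough 5.5 mcg/mL vs MEC 5 mcg/mL: adequate.

5.5 mcg/mL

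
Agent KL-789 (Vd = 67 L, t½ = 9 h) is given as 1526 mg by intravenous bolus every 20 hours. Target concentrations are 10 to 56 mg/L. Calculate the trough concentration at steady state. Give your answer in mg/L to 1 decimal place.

6.2 mg/L

τ/t½ = 20/9 ≈ 2.2222, so fraction remaining f = (1/2)^(20/9) ≈ 0.2143.
At steady state, accumulation factor R = 1/(1 − e^(−kτ)) ≈ 1.2728.
Single-dose peak C₀ = D/Vd = 1526/67 ≈ 22.776 mg/L.
Steady-state peak Cmax,ss = C₀·R ≈ 22.776 × 1.2728 ≈ 28.989 mg/L.
One interval later, Cmin,ss = Cmax,ss·e^(−kτ) ≈ 28.989 × 0.2143 ≈ 6.212 mg/L.
Trough 6.2 mg/L vs MEC 10 mg/L: subtherapeutic.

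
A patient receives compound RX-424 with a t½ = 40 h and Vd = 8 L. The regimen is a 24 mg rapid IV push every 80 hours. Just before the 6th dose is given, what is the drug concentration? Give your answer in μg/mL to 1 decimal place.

1.0 μg/mL

f = (1/2)^(τ/t½) = (1/2)^(80/40) ≈ 0.2500.
C₀ = D/Vd = 24/8 ≈ 3.000 μg/mL.
Before the 6th dose, 5 doses have been given. Superposition: Cmin = C₀·(f + f² + … + f^5).
≈ 3.000 × (0.2500 + 0.0625 + 0.0156 + 0.0039 + 0.0010) ≈ 3.000 × 0.3330 ≈ 0.999 μg/mL.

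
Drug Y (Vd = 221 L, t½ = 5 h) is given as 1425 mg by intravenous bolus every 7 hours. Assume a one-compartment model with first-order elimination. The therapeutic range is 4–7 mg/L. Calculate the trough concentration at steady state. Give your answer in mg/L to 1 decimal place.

τ/t½ = 7/5 ≈ 1.4, so fraction remaining f = (1/2)^(7/5) ≈ 0.3789.
Accumulation ratio R = 1/(1 − f) ≈ 1/0.6211 ≈ 1.6100.
Each bolus raises the concentration by D/Vd = 1425/221 ≈ 6.448 mg/L.
Steady-state peak Cmax,ss = C₀·R ≈ 6.448 × 1.6100 ≈ 10.381 mg/L.
Steady-state trough Cmin,ss = Cmax,ss·f ≈ 10.381 × 0.3789 ≈ 3.933 mg/L.
Trough 3.9 mg/L vs MEC 4 mg/L: subtherapeutic.

3.9 mg/L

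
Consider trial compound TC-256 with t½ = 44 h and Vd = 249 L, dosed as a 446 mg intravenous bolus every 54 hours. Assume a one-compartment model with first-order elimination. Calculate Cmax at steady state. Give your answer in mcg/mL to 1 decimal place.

3.1 mcg/mL

Over one 54-h interval, 54/44 ≈ 1.2273 half-lives elapse, leaving f ≈ 0.4271 of each dose.
At steady state, accumulation factor R = 1/(1 − e^(−kτ)) ≈ 1.7455.
Single-dose peak C₀ = D/Vd = 446/249 ≈ 1.791 mcg/mL.
Steady-state peak Cmax,ss = C₀·R ≈ 1.791 × 1.7455 ≈ 3.126 mcg/mL.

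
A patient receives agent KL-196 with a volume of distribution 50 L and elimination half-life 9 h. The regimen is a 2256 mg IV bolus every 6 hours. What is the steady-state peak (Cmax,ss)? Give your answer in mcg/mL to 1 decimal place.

121.9 mcg/mL

k = ln2/t½ = ln2/9 ≈ 0.077016 h⁻¹; fraction remaining f = e^(−kτ) = e^(−0.077016×6) ≈ 0.6300.
Accumulation ratio R = 1/(1 − f) ≈ 1/0.3700 ≈ 2.7027.
Single-dose peak C₀ = D/Vd = 2256/50 ≈ 45.120 mcg/mL.
Steady-state peak Cmax,ss = C₀·R ≈ 45.120 × 2.7027 ≈ 121.946 mcg/mL.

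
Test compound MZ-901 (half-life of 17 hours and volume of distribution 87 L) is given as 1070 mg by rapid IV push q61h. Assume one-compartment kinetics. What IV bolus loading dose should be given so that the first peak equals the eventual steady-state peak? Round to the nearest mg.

f = (1/2)^(61/17) ≈ 0.083145; accumulation ratio R = 1/(1−f) ≈ 1.09069.
Loading dose to hit Cmax,ss on first dose: D_load = D_maint·R ≈ 1070 × 1.09069 ≈ 1167.04 mg.

1167 mg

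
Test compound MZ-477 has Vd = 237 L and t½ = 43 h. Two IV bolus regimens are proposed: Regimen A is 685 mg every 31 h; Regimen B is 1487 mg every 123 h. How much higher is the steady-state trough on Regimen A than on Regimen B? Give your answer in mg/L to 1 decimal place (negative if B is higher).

Regimen A: f = (1/2)^(31/43) ≈ 0.6067; Cmin,ss = (685/237)·f/(1−f) ≈ 4.459 mg/L.
Regimen B: f = (1/2)^(123/43) ≈ 0.1377; Cmin,ss = (1487/237)·f/(1−f) ≈ 1.002 mg/L.
Difference ≈ 4.459 − 1.002 ≈ 3.457 mg/L.

3.5 mg/L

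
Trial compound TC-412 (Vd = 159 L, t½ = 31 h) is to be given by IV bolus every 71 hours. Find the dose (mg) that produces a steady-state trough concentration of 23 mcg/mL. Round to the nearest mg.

τ/t½ = 71/31 ≈ 2.2903, so f = (1/2)^(71/31) ≈ 0.204430.
Cmin,ss = (D/Vd)·f/(1−f), so D = Cmin,ss·Vd·(1−f)/f.
D = 23 × 159 × (1−f)/f ≈ 23 × 159 × 3.89165 ≈ 14231.76 mg.

14232 mg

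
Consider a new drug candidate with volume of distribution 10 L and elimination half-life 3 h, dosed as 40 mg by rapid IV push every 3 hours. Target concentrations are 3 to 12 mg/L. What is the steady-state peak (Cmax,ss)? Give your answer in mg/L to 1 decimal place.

8.0 mg/L

The dosing interval is 1 half-life, so f = 2^(−1) = 0.5.
Accumulation ratio R = 1/(1 − f) = 1/0.5 = 2/1.
Single-dose peak C₀ = D/Vd = 40/10 = 4 mg/L.
Steady-state peak Cmax,ss = C₀·R = 4 × 2/1 ≈ 8.000 mg/L.
Peak 8.0 mg/L vs MTC 12 mg/L: below toxic threshold.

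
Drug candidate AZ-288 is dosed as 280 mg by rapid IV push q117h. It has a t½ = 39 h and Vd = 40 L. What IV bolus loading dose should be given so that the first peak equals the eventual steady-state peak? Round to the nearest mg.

320 mg

f = (1/2)^(117/39) ≈ 0.125000; accumulation ratio R = 1/(1−f) ≈ 1.14286.
Loading dose to hit Cmax,ss on first dose: D_load = D_maint·R ≈ 280 × 1.14286 ≈ 320.00 mg.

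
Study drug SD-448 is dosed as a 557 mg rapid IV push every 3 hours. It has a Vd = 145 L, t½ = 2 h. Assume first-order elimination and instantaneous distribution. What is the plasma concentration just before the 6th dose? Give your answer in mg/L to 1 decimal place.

2.1 mg/L

f = (1/2)^(τ/t½) = (1/2)^(3/2) ≈ 0.3536.
C₀ = D/Vd = 557/145 ≈ 3.841 mg/L.
Before the 6th dose, 5 doses have been given. Superposition: Cmin = C₀·(f + f² + … + f^5).
≈ 3.841 × (0.3536 + 0.1250 + 0.0442 + 0.0156 + 0.0055) ≈ 3.841 × 0.5439 ≈ 2.089 mg/L.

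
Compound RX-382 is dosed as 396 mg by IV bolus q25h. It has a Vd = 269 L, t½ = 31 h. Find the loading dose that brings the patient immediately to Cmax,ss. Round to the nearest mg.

f = (1/2)^(25/31) ≈ 0.571786; accumulation ratio R = 1/(1−f) ≈ 2.33528.
Loading dose to hit Cmax,ss on first dose: D_load = D_maint·R ≈ 396 × 2.33528 ≈ 924.77 mg.

925 mg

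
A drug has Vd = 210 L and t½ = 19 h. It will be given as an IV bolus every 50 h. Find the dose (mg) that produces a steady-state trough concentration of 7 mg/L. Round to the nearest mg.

τ/t½ = 50/19 ≈ 2.6316, so f = (1/2)^(50/19) ≈ 0.161367.
Cmin,ss = (D/Vd)·f/(1−f), so D = Cmin,ss·Vd·(1−f)/f.
D = 7 × 210 × (1−f)/f ≈ 7 × 210 × 5.19705 ≈ 7639.66 mg.

7640 mg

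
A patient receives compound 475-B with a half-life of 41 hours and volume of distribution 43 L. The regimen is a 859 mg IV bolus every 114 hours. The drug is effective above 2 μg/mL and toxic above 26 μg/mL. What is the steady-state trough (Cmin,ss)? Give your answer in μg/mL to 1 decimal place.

3.4 μg/mL

k = ln2/t½ = ln2/41 ≈ 0.016906 h⁻¹; fraction remaining f = e^(−kτ) = e^(−0.016906×114) ≈ 0.1455.
Each bolus raises the concentration by D/Vd = 859/43 ≈ 19.977 μg/mL.
Steady-state trough Cmin,ss = C₀·f/(1−f) ≈ 19.977 × 0.1455/0.8545 ≈ 3.402 μg/mL.
Trough 3.4 μg/mL vs MEC 2 μg/mL: adequate.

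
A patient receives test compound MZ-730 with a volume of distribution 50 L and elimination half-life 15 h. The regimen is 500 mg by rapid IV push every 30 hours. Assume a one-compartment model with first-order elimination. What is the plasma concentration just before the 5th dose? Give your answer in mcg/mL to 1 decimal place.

f = (1/2)^(τ/t½) = (1/2)^(30/15) ≈ 0.2500.
C₀ = D/Vd = 500/50 ≈ 10.000 mcg/mL.
Before the 5th dose, 4 doses have been given. Superposition: Cmin = C₀·(f + f² + … + f^4).
≈ 10.000 × (0.2500 + 0.0625 + 0.0156 + 0.0039) ≈ 10.000 × 0.3320 ≈ 3.320 mcg/mL.

3.3 mcg/mL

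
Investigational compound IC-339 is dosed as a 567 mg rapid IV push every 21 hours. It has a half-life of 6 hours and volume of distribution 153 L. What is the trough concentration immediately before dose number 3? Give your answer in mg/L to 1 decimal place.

f = (1/2)^(τ/t½) = (1/2)^(21/6) ≈ 0.0884.
C₀ = D/Vd = 567/153 ≈ 3.706 mg/L.
Before the 3rd dose, 2 doses have been given. Superposition: Cmin = C₀·(f + f²).
≈ 3.706 × (0.0884 + 0.0078) ≈ 3.706 × 0.0962 ≈ 0.357 mg/L.

0.4 mg/L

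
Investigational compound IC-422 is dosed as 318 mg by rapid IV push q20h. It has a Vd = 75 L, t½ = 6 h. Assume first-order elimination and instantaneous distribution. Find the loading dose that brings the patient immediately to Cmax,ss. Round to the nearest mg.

353 mg

f = (1/2)^(20/6) ≈ 0.099213; accumulation ratio R = 1/(1−f) ≈ 1.11014.
Loading dose to hit Cmax,ss on first dose: D_load = D_maint·R ≈ 318 × 1.11014 ≈ 353.02 mg.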